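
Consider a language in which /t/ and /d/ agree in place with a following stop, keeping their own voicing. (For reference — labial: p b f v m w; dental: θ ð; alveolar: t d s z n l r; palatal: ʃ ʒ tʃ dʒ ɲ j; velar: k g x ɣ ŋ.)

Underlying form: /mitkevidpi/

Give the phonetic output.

/t/ before /k/ (velar) → [k]
/d/ before /p/ (labial) → [b]

[mikkevibpi]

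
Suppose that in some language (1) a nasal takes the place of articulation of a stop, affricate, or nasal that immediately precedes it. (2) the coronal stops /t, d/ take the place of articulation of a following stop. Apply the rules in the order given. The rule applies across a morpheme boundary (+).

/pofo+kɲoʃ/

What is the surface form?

Rule 1: /ɲ/ after /k/ (velar) → [ŋ]
After rule 1: pofo+kŋoʃ
Rule 2: no segment meets the rule's conditions; no change.

[pofo+kŋoʃ]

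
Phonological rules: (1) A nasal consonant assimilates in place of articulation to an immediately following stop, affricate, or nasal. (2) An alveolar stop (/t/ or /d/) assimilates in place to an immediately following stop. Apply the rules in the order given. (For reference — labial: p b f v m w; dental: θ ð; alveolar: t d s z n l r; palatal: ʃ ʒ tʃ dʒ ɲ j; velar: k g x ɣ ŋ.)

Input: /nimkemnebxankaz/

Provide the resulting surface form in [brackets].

Rule 1: /m/ before /k/ (velar) → [ŋ]
Rule 1: /m/ before /n/ (alveolar) → [n]
Rule 1: /n/ before /k/ (velar) → [ŋ]
After rule 1: niŋkennebxaŋkaz
Rule 2: no segment meets the rule's conditions; no change.

[niŋkennebxaŋkaz]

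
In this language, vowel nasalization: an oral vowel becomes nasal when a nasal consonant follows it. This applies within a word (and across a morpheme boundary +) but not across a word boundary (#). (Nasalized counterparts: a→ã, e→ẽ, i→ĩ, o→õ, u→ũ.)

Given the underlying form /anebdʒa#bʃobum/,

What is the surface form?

/a/ before nasal /n/ → [ã]
/u/ before nasal /m/ → [ũ]

[ãnebdʒa#bʃobũm]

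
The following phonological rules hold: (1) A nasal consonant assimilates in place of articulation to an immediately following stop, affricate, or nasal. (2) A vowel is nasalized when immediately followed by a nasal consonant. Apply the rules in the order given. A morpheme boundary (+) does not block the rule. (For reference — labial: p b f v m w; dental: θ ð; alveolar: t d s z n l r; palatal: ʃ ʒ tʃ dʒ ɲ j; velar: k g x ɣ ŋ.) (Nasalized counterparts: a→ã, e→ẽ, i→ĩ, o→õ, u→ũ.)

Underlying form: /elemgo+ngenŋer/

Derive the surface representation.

[elẽŋgõ+ŋgẽŋŋer]

Rule 1: /m/ before /g/ (velar) → [ŋ]
Rule 1: /n/ before /g/ (velar) → [ŋ]
Rule 1: /n/ before /ŋ/ (velar) → [ŋ]
After rule 1: eleŋgo+ŋgeŋŋer
Rule 2: /e/ before nasal /ŋ/ → [ẽ]
Rule 2: /o/ before nasal /ŋ/ → [õ]
Rule 2: /e/ before nasal /ŋ/ → [ẽ]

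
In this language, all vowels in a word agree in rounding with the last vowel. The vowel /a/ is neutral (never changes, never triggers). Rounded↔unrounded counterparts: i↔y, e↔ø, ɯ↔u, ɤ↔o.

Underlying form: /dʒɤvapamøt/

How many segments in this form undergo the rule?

1

/ɤ/ harmonizes with /ø/ ([+round]) → [o]
1 segment changes.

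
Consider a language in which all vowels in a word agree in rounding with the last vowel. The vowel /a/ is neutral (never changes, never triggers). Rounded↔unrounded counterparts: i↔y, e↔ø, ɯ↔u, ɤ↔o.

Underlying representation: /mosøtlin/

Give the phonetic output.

[mɤsetlin]

/o/ harmonizes with /i/ ([-round]) → [ɤ]
/ø/ harmonizes with /i/ ([-round]) → [e]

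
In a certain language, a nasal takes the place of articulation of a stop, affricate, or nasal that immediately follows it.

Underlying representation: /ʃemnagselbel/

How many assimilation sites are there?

1

/m/ before /n/ (alveolar) → [n]
1 segment changes.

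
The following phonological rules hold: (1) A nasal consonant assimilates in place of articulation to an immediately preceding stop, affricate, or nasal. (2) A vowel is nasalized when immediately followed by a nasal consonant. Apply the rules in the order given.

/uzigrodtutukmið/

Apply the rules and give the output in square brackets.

[uzigrodtutukŋið]

Rule 1: /m/ after /k/ (velar) → [ŋ]
After rule 1: uzigrodtutukŋið
Rule 2: no segment meets the rule's conditions; no change.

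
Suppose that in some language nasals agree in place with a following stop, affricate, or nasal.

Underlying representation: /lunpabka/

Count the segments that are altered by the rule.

1

/n/ before /p/ (labial) → [m]
1 segment changes.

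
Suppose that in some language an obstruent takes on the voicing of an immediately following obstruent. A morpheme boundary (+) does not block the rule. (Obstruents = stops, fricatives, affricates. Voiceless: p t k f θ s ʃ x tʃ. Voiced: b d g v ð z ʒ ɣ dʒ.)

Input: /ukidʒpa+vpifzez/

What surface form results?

[ukitʃpa+fpivzez]

/dʒ/ before /p/ (voiceless) → [tʃ]
/v/ before /p/ (voiceless) → [f]
/f/ before /z/ (voiced) → [v]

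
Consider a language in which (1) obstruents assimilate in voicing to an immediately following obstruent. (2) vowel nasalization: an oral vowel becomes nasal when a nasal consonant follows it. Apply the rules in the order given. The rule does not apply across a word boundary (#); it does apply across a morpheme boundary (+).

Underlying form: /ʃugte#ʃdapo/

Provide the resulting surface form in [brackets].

Rule 1: /g/ before /t/ (voiceless) → [k]
Rule 1: /ʃ/ before /d/ (voiced) → [ʒ]
After rule 1: ʃukte#ʒdapo
Rule 2: no segment meets the rule's conditions; no change.

[ʃukte#ʒdapo]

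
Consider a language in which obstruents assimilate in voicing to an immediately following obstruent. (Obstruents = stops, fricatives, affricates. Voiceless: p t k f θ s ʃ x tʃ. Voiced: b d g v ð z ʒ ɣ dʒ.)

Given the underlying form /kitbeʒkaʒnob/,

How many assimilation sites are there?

/t/ before /b/ (voiced) → [d]
/ʒ/ before /k/ (voiceless) → [ʃ]
2 segments change.

2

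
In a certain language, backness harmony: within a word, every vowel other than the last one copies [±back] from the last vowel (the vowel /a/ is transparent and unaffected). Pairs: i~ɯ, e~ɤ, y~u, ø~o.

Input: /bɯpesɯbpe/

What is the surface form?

/ɯ/ harmonizes with /e/ ([-back]) → [i]
/ɯ/ harmonizes with /e/ ([-back]) → [i]

[bipesibpe]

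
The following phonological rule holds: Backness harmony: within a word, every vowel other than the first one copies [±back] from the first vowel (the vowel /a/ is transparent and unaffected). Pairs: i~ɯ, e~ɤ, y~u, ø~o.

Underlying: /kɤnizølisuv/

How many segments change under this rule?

3

/i/ harmonizes with /ɤ/ ([+back]) → [ɯ]
/ø/ harmonizes with /ɤ/ ([+back]) → [o]
/i/ harmonizes with /ɤ/ ([+back]) → [ɯ]
3 segments change.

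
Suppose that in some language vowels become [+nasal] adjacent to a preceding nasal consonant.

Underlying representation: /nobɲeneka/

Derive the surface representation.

[nõbɲẽnẽka]

/o/ after nasal /n/ → [õ]
/e/ after nasal /ɲ/ → [ẽ]
/e/ after nasal /n/ → [ẽ]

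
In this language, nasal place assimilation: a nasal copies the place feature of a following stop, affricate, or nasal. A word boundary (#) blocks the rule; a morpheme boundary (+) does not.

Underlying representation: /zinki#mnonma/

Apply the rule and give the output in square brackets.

/n/ before /k/ (velar) → [ŋ]
/m/ before /n/ (alveolar) → [n]
/n/ before /m/ (labial) → [m]

[ziŋki#nnomma]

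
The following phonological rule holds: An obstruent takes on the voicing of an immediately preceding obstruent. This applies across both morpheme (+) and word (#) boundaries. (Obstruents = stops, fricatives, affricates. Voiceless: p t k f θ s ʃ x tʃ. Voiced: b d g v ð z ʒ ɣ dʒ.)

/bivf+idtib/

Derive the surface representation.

[bivv+iddib]

/f/ after /v/ (voiced) → [v]
/t/ after /d/ (voiced) → [d]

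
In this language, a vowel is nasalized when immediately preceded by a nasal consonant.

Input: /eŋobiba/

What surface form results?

[eŋõbiba]

/o/ after nasal /ŋ/ → [õ]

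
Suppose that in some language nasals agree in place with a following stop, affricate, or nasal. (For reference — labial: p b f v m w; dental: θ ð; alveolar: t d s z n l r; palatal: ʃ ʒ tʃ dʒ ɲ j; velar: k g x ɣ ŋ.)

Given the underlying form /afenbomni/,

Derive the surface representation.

[afembonni]

/n/ before /b/ (labial) → [m]
/m/ before /n/ (alveolar) → [n]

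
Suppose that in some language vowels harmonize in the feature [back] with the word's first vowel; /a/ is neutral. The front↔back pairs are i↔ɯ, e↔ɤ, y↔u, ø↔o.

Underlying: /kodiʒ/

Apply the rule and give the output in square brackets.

[kodɯʒ]

/i/ harmonizes with /o/ ([+back]) → [ɯ]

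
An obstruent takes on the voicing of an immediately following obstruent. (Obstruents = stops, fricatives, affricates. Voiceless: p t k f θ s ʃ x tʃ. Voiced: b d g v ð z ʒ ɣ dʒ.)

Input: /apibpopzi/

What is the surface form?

[apippobzi]

/b/ before /p/ (voiceless) → [p]
/p/ before /z/ (voiced) → [b]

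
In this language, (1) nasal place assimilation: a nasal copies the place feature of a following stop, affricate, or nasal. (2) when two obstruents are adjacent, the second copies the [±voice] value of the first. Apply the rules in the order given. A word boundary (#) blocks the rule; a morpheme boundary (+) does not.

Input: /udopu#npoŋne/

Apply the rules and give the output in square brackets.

Rule 1: /n/ before /p/ (labial) → [m]
Rule 1: /ŋ/ before /n/ (alveolar) → [n]
After rule 1: udopu#mponne
Rule 2: no segment meets the rule's conditions; no change.

[udopu#mponne]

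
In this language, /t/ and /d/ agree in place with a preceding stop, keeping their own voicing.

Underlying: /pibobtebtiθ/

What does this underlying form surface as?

/t/ after /b/ (labial) → [p]
/t/ after /b/ (labial) → [p]

[pibobpebpiθ]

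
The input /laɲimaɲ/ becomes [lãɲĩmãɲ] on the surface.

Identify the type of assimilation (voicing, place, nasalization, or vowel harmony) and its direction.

/a/→[ã] /i/→[ĩ] /a/→[ã].
Each target copies a feature from the following segment, so the direction is regressive.

nasalization, regressive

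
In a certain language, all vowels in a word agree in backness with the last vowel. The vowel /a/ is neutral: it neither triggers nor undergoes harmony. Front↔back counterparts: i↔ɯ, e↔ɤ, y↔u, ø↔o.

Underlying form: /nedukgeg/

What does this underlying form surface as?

/u/ harmonizes with /e/ ([-back]) → [y]

[nedykgeg]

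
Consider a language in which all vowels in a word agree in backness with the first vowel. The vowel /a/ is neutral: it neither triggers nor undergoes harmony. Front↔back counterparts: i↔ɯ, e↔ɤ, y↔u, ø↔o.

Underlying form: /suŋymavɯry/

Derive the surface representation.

/y/ harmonizes with /u/ ([+back]) → [u]
/y/ harmonizes with /u/ ([+back]) → [u]

[suŋumavɯru]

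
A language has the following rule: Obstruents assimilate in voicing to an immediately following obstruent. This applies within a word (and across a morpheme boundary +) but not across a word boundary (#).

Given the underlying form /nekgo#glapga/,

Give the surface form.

/k/ before /g/ (voiced) → [g]
/p/ before /g/ (voiced) → [b]

[neggo#glabga]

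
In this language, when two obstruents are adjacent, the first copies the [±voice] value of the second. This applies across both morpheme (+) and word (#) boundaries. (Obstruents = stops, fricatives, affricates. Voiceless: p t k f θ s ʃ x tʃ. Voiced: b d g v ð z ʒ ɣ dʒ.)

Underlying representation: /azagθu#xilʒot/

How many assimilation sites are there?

1

/g/ before /θ/ (voiceless) → [k]
1 segment changes.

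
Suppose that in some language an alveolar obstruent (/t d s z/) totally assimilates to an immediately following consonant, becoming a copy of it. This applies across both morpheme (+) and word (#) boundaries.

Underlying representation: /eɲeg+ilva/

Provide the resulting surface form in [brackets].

no segment meets the rule's conditions; no change.

[eɲeg+ilva]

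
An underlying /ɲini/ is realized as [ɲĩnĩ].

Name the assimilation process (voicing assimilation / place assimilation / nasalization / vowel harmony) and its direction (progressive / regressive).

/i/→[ĩ] /i/→[ĩ].
Each target copies a feature from the preceding segment, so the direction is progressive.

nasalization, progressive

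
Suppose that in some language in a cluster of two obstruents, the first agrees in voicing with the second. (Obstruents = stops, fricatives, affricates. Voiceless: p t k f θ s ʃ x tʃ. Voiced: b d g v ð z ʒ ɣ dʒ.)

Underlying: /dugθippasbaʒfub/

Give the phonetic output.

[dukθippazbaʃfub]

/g/ before /θ/ (voiceless) → [k]
/s/ before /b/ (voiced) → [z]
/ʒ/ before /f/ (voiceless) → [ʃ]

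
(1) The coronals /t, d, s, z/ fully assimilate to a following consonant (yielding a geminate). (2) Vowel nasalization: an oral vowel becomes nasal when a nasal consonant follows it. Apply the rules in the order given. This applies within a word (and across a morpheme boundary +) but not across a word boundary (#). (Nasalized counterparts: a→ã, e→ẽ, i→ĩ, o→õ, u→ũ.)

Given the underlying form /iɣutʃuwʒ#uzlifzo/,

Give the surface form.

[iɣutʃuwʒ#ullifzo]

Rule 1: /z/ before /l/ → [l] (total assimilation)
After rule 1: iɣutʃuwʒ#ullifzo
Rule 2: no segment meets the rule's conditions; no change.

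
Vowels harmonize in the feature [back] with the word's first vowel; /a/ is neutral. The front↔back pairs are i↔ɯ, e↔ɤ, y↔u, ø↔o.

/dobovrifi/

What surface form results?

[dobovrɯfɯ]

/i/ harmonizes with /o/ ([+back]) → [ɯ]
/i/ harmonizes with /o/ ([+back]) → [ɯ]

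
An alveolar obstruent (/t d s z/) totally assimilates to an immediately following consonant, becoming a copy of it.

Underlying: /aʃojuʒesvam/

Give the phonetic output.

[aʃojuʒevvam]

/s/ before /v/ → [v] (total assimilation)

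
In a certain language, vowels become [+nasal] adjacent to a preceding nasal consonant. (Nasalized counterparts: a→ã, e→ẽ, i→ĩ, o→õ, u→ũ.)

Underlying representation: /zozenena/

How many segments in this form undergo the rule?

2

/e/ after nasal /n/ → [ẽ]
/a/ after nasal /n/ → [ã]
2 segments change.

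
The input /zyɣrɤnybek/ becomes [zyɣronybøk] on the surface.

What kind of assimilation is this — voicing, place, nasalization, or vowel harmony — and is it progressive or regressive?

/ɤ/→[o] /e/→[ø].
Vowels agree with the first vowel, so the harmony is progressive.

vowel harmony, progressive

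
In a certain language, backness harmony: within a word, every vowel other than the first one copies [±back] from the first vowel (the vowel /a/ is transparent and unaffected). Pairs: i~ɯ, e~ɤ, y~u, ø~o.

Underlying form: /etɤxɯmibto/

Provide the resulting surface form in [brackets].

/ɤ/ harmonizes with /e/ ([-back]) → [e]
/ɯ/ harmonizes with /e/ ([-back]) → [i]
/o/ harmonizes with /e/ ([-back]) → [ø]

[eteximibtø]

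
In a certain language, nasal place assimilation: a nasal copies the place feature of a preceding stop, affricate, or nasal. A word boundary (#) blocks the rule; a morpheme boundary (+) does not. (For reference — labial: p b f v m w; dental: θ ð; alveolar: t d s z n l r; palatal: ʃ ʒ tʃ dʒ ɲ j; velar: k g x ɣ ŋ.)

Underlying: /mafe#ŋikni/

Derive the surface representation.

[mafe#ŋikŋi]

/n/ after /k/ (velar) → [ŋ]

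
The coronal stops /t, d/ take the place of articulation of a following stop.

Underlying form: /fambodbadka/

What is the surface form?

/d/ before /b/ (labial) → [b]
/d/ before /k/ (velar) → [g]

[fambobbagka]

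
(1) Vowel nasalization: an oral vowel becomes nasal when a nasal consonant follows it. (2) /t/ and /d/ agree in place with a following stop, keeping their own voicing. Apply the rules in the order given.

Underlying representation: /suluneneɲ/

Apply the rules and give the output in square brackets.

Rule 1: /u/ before nasal /n/ → [ũ]
Rule 1: /e/ before nasal /n/ → [ẽ]
Rule 1: /e/ before nasal /ɲ/ → [ẽ]
After rule 1: sulũnẽnẽɲ
Rule 2: no segment meets the rule's conditions; no change.

[sulũnẽnẽɲ]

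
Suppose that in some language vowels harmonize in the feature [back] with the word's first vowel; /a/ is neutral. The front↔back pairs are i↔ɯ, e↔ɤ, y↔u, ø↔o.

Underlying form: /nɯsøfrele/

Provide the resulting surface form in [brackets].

/ø/ harmonizes with /ɯ/ ([+back]) → [o]
/e/ harmonizes with /ɯ/ ([+back]) → [ɤ]
/e/ harmonizes with /ɯ/ ([+back]) → [ɤ]

[nɯsofrɤlɤ]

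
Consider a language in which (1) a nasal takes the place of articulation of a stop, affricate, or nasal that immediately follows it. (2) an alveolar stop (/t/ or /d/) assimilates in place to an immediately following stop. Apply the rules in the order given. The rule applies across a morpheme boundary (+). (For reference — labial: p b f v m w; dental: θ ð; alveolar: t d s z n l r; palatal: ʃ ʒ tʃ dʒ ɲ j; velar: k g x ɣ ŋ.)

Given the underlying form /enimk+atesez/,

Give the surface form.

Rule 1: /m/ before /k/ (velar) → [ŋ]
After rule 1: eniŋk+atesez
Rule 2: no segment meets the rule's conditions; no change.

[eniŋk+atesez]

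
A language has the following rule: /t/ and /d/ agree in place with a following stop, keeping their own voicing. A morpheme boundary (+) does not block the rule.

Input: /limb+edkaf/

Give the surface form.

/d/ before /k/ (velar) → [g]

[limb+egkaf]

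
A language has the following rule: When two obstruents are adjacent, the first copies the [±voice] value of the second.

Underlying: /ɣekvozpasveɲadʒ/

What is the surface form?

/k/ before /v/ (voiced) → [g]
/z/ before /p/ (voiceless) → [s]
/s/ before /v/ (voiced) → [z]

[ɣegvospazveɲadʒ]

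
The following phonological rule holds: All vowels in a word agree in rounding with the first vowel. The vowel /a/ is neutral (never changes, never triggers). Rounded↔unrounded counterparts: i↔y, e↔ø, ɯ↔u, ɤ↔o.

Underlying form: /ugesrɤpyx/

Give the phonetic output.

[ugøsropyx]

/e/ harmonizes with /u/ ([+round]) → [ø]
/ɤ/ harmonizes with /u/ ([+round]) → [o]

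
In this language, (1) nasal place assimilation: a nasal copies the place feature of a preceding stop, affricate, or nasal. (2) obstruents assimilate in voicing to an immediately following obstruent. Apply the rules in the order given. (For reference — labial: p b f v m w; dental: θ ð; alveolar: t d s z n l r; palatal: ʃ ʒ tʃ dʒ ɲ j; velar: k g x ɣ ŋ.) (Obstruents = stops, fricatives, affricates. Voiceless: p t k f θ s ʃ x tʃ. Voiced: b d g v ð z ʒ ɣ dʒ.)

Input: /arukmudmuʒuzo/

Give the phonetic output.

[arukŋudnuʒuzo]

Rule 1: /m/ after /k/ (velar) → [ŋ]
Rule 1: /m/ after /d/ (alveolar) → [n]
After rule 1: arukŋudnuʒuzo
Rule 2: no segment meets the rule's conditions; no change.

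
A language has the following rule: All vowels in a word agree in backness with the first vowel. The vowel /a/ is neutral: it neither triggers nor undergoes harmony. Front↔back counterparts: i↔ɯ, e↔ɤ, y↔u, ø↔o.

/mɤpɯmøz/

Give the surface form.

/ø/ harmonizes with /ɤ/ ([+back]) → [o]

[mɤpɯmoz]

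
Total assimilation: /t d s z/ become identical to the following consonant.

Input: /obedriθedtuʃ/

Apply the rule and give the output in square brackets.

[oberriθettuʃ]

/d/ before /r/ → [r] (total assimilation)
/d/ before /t/ → [t] (total assimilation)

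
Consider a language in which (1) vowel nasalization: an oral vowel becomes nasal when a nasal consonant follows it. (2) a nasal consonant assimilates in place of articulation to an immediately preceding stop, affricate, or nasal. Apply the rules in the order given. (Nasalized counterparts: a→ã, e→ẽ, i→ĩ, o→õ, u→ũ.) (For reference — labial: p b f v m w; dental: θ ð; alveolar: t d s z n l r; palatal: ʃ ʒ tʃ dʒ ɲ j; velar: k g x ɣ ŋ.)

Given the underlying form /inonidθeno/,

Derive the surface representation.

[ĩnõnidθẽno]

Rule 1: /i/ before nasal /n/ → [ĩ]
Rule 1: /o/ before nasal /n/ → [õ]
Rule 1: /e/ before nasal /n/ → [ẽ]
After rule 1: ĩnõnidθẽno
Rule 2: no segment meets the rule's conditions; no change.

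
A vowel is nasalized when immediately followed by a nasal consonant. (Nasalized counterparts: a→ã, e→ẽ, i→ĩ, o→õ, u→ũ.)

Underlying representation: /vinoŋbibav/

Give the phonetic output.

[vĩnõŋbibav]

/i/ before nasal /n/ → [ĩ]
/o/ before nasal /ŋ/ → [õ]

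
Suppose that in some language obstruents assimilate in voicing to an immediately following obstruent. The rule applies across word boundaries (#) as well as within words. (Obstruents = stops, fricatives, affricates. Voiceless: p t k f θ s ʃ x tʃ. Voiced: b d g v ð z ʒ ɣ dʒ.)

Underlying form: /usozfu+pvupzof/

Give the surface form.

[usosfu+bvubzof]

/z/ before /f/ (voiceless) → [s]
/p/ before /v/ (voiced) → [b]
/p/ before /z/ (voiced) → [b]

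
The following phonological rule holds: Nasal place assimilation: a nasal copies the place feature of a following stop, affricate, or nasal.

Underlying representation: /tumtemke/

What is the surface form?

/m/ before /t/ (alveolar) → [n]
/m/ before /k/ (velar) → [ŋ]

[tunteŋke]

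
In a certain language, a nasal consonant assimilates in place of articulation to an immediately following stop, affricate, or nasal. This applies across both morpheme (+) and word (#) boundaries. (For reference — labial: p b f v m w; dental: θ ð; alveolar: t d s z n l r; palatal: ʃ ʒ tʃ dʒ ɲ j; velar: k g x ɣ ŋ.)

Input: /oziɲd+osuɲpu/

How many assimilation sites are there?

2

/ɲ/ before /d/ (alveolar) → [n]
/ɲ/ before /p/ (labial) → [m]
2 segments change.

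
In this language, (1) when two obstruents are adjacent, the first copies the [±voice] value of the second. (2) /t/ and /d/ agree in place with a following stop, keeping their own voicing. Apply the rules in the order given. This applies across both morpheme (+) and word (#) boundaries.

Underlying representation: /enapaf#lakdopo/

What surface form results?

[enapaf#lagdopo]

Rule 1: /k/ before /d/ (voiced) → [g]
After rule 1: enapaf#lagdopo
Rule 2: no segment meets the rule's conditions; no change.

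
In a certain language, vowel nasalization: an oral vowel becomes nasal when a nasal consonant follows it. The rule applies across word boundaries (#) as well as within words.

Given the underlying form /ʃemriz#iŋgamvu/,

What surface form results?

/e/ before nasal /m/ → [ẽ]
/i/ before nasal /ŋ/ → [ĩ]
/a/ before nasal /m/ → [ã]

[ʃẽmriz#ĩŋgãmvu]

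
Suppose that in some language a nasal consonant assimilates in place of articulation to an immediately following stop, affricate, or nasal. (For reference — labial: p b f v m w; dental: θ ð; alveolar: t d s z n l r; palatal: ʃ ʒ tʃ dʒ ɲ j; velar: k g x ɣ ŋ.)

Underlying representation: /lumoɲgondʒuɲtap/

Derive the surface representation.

[lumoŋgoɲdʒuntap]

/ɲ/ before /g/ (velar) → [ŋ]
/n/ before /dʒ/ (palatal) → [ɲ]
/ɲ/ before /t/ (alveolar) → [n]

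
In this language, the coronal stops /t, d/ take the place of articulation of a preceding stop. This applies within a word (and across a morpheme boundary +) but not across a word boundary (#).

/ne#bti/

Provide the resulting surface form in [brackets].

[ne#bpi]

/t/ after /b/ (labial) → [p]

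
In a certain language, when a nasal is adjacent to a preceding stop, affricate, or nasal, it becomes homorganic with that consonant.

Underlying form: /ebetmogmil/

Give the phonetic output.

/m/ after /t/ (alveolar) → [n]
/m/ after /g/ (velar) → [ŋ]

[ebetnogŋil]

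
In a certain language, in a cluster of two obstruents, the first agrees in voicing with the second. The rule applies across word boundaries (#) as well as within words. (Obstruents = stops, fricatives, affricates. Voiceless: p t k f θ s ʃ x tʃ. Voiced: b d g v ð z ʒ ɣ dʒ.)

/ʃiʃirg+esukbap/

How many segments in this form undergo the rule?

/k/ before /b/ (voiced) → [g]
1 segment changes.

1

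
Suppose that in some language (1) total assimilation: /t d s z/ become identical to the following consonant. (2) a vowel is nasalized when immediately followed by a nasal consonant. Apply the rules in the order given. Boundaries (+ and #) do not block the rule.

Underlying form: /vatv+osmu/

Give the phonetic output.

[vavv+õmmu]

Rule 1: /t/ before /v/ → [v] (total assimilation)
Rule 1: /s/ before /m/ → [m] (total assimilation)
After rule 1: vavv+ommu
Rule 2: /o/ before nasal /m/ → [õ]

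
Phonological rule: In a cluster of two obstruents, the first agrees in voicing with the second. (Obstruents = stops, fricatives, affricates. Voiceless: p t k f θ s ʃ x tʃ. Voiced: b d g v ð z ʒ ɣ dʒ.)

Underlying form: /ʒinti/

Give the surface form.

no segment meets the rule's conditions; no change.

[ʒinti]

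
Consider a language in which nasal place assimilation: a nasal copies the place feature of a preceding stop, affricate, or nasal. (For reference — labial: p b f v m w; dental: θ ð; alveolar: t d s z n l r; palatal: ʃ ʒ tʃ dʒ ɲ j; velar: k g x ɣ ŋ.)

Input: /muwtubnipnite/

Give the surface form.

[muwtubmipmite]

/n/ after /b/ (labial) → [m]
/n/ after /p/ (labial) → [m]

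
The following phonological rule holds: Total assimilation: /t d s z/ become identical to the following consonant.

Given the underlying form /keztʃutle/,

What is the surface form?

/z/ before /tʃ/ → [tʃ] (total assimilation)
/t/ before /l/ → [l] (total assimilation)

[ketʃtʃulle]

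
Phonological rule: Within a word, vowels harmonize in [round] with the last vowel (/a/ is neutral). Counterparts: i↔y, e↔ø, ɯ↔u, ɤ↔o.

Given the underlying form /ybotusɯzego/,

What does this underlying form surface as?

[ybotusuzøgo]

/ɯ/ harmonizes with /o/ ([+round]) → [u]
/e/ harmonizes with /o/ ([+round]) → [ø]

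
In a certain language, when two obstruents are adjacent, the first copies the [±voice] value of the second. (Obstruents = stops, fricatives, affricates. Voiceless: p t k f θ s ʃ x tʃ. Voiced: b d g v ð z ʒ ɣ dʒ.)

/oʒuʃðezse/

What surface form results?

[oʒuʒðesse]

/ʃ/ before /ð/ (voiced) → [ʒ]
/z/ before /s/ (voiceless) → [s]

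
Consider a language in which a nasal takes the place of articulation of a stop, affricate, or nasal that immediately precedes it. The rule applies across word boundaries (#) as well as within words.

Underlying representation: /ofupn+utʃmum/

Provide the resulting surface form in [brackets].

/n/ after /p/ (labial) → [m]
/m/ after /tʃ/ (palatal) → [ɲ]

[ofupm+utʃɲum]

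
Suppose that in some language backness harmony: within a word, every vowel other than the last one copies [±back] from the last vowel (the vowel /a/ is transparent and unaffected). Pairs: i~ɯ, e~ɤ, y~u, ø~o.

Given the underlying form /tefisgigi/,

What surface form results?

no segment meets the rule's conditions; no change.

[tefisgigi]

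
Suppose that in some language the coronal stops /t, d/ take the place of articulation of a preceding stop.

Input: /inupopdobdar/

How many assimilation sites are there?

/d/ after /p/ (labial) → [b]
/d/ after /b/ (labial) → [b]
2 segments change.

2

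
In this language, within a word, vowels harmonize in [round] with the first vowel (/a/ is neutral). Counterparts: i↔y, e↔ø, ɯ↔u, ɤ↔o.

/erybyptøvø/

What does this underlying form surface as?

[eribipteve]

/y/ harmonizes with /e/ ([-round]) → [i]
/y/ harmonizes with /e/ ([-round]) → [i]
/ø/ harmonizes with /e/ ([-round]) → [e]
/ø/ harmonizes with /e/ ([-round]) → [e]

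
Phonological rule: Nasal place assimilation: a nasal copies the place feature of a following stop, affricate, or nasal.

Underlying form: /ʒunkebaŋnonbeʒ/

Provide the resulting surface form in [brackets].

/n/ before /k/ (velar) → [ŋ]
/ŋ/ before /n/ (alveolar) → [n]
/n/ before /b/ (labial) → [m]

[ʒuŋkebannombeʒ]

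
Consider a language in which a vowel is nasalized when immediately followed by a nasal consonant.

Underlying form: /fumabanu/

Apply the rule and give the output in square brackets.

[fũmabãnu]

/u/ before nasal /m/ → [ũ]
/a/ before nasal /n/ → [ã]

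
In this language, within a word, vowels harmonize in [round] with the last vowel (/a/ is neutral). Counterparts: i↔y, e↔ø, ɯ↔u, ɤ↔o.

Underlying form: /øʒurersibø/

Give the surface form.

[øʒurørsybø]

/e/ harmonizes with /ø/ ([+round]) → [ø]
/i/ harmonizes with /ø/ ([+round]) → [y]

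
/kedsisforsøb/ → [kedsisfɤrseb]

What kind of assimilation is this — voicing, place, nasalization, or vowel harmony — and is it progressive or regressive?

vowel harmony, progressive

/o/→[ɤ] /ø/→[e].
Vowels agree with the first vowel, so the harmony is progressive.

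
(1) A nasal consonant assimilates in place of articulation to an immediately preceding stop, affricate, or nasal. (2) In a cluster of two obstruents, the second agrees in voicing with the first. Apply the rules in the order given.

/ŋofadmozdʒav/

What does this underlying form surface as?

Rule 1: /m/ after /d/ (alveolar) → [n]
After rule 1: ŋofadnozdʒav
Rule 2: no segment meets the rule's conditions; no change.

[ŋofadnozdʒav]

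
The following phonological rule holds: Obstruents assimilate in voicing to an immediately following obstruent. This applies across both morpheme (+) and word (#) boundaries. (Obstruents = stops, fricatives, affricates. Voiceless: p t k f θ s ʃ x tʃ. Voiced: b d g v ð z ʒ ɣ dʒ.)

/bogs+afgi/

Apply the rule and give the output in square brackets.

[boks+avgi]

/g/ before /s/ (voiceless) → [k]
/f/ before /g/ (voiced) → [v]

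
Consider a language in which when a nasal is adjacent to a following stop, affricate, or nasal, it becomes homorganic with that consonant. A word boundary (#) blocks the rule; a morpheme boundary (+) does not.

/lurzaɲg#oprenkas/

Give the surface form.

[lurzaŋg#opreŋkas]

/ɲ/ before /g/ (velar) → [ŋ]
/n/ before /k/ (velar) → [ŋ]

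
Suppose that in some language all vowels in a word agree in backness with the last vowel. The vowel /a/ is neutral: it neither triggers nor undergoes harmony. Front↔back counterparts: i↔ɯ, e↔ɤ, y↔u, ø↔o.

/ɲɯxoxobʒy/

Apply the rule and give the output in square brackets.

/ɯ/ harmonizes with /y/ ([-back]) → [i]
/o/ harmonizes with /y/ ([-back]) → [ø]
/o/ harmonizes with /y/ ([-back]) → [ø]

[ɲixøxøbʒy]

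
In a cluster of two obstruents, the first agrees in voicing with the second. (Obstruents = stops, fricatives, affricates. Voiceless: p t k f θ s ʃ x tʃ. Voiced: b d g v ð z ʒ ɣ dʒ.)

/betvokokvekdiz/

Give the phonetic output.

/t/ before /v/ (voiced) → [d]
/k/ before /v/ (voiced) → [g]
/k/ before /d/ (voiced) → [g]

[bedvokogvegdiz]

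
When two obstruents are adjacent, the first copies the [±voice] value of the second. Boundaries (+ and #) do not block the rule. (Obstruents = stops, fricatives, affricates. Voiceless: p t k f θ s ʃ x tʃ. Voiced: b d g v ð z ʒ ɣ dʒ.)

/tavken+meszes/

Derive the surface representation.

[tafken+mezzes]

/v/ before /k/ (voiceless) → [f]
/s/ before /z/ (voiced) → [z]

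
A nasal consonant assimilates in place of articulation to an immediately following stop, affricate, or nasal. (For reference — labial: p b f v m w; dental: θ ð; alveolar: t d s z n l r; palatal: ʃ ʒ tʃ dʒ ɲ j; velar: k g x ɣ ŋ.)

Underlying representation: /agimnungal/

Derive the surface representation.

/m/ before /n/ (alveolar) → [n]
/n/ before /g/ (velar) → [ŋ]

[aginnuŋgal]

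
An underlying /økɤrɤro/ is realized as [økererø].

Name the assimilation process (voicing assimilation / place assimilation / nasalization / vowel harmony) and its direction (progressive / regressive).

vowel harmony, progressive

/ɤ/→[e] /ɤ/→[e] /o/→[ø].
Vowels agree with the first vowel, so the harmony is progressive.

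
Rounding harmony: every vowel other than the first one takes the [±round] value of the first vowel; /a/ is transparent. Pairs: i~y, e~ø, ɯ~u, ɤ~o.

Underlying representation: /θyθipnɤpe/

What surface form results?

[θyθypnopø]

/i/ harmonizes with /y/ ([+round]) → [y]
/ɤ/ harmonizes with /y/ ([+round]) → [o]
/e/ harmonizes with /y/ ([+round]) → [ø]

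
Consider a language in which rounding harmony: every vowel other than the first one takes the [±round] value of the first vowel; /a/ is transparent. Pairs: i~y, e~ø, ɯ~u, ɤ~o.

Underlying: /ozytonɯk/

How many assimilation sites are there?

/ɯ/ harmonizes with /o/ ([+round]) → [u]
1 segment changes.

1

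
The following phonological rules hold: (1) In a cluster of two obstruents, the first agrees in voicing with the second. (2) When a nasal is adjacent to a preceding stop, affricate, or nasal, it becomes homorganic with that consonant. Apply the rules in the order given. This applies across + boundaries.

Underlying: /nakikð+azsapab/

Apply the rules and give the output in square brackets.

Rule 1: /k/ before /ð/ (voiced) → [g]
Rule 1: /z/ before /s/ (voiceless) → [s]
After rule 1: nakigð+assapab
Rule 2: no segment meets the rule's conditions; no change.

[nakigð+assapab]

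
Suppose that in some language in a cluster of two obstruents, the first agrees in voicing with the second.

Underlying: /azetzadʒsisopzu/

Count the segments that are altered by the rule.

3

/t/ before /z/ (voiced) → [d]
/dʒ/ before /s/ (voiceless) → [tʃ]
/p/ before /z/ (voiced) → [b]
3 segments change.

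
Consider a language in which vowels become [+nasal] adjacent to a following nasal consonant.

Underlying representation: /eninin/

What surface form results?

/e/ before nasal /n/ → [ẽ]
/i/ before nasal /n/ → [ĩ]
/i/ before nasal /n/ → [ĩ]

[ẽnĩnĩn]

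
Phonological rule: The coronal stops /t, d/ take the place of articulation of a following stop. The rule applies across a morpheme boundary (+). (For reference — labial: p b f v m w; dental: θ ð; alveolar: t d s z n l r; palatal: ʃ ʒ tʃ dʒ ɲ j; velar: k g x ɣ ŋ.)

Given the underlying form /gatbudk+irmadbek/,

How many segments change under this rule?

/t/ before /b/ (labial) → [p]
/d/ before /k/ (velar) → [g]
/d/ before /b/ (labial) → [b]
3 segments change.

3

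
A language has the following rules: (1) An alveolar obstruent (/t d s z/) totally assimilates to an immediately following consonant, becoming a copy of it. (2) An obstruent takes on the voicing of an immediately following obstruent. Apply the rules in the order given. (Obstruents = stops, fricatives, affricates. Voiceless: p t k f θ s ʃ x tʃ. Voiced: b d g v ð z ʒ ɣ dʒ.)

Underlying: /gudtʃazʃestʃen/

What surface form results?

[gutʃtʃaʃʃetʃtʃen]

Rule 1: /d/ before /tʃ/ → [tʃ] (total assimilation)
Rule 1: /z/ before /ʃ/ → [ʃ] (total assimilation)
Rule 1: /s/ before /tʃ/ → [tʃ] (total assimilation)
After rule 1: gutʃtʃaʃʃetʃtʃen
Rule 2: no segment meets the rule's conditions; no change.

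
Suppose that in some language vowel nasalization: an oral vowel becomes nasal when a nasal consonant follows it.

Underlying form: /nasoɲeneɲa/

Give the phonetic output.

[nasõɲẽnẽɲa]

/o/ before nasal /ɲ/ → [õ]
/e/ before nasal /n/ → [ẽ]
/e/ before nasal /ɲ/ → [ẽ]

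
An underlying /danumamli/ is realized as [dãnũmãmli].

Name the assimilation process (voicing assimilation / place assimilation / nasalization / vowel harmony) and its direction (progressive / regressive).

nasalization, regressive

/a/→[ã] /u/→[ũ] /a/→[ã].
Each target copies a feature from the following segment, so the direction is regressive.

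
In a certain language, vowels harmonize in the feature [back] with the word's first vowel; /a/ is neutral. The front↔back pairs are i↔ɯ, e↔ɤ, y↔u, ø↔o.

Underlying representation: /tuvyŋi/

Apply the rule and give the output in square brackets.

/y/ harmonizes with /u/ ([+back]) → [u]
/i/ harmonizes with /u/ ([+back]) → [ɯ]

[tuvuŋɯ]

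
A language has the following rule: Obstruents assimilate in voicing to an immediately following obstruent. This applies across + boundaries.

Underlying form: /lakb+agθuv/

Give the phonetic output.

[lagb+akθuv]

/k/ before /b/ (voiced) → [g]
/g/ before /θ/ (voiceless) → [k]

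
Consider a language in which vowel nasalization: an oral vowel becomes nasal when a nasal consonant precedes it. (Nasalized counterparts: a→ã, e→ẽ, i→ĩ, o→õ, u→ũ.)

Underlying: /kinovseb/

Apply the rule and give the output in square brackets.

/o/ after nasal /n/ → [õ]

[kinõvseb]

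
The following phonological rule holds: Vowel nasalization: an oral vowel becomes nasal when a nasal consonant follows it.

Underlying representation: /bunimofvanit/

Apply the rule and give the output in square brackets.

/u/ before nasal /n/ → [ũ]
/i/ before nasal /m/ → [ĩ]
/a/ before nasal /n/ → [ã]

[bũnĩmofvãnit]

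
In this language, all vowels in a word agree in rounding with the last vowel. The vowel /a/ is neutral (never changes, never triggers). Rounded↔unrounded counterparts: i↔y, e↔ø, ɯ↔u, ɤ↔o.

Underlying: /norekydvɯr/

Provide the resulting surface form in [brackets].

[nɤrekidvɯr]

/o/ harmonizes with /ɯ/ ([-round]) → [ɤ]
/y/ harmonizes with /ɯ/ ([-round]) → [i]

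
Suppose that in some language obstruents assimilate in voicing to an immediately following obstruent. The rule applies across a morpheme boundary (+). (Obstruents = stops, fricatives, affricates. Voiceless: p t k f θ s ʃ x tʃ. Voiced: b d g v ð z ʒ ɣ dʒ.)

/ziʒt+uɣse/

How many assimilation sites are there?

2

/ʒ/ before /t/ (voiceless) → [ʃ]
/ɣ/ before /s/ (voiceless) → [x]
2 segments change.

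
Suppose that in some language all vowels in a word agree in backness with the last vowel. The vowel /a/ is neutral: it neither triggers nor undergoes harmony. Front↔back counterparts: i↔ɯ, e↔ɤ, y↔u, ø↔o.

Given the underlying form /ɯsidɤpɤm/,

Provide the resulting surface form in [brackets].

[ɯsɯdɤpɤm]

/i/ harmonizes with /ɤ/ ([+back]) → [ɯ]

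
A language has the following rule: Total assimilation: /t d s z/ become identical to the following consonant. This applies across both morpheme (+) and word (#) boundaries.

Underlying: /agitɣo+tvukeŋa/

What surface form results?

/t/ before /ɣ/ → [ɣ] (total assimilation)
/t/ before /v/ → [v] (total assimilation)

[agiɣɣo+vvukeŋa]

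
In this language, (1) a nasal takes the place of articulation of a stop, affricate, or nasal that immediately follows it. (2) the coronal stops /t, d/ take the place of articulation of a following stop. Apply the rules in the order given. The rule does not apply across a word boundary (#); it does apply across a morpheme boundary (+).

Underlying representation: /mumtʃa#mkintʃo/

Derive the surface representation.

Rule 1: /m/ before /tʃ/ (palatal) → [ɲ]
Rule 1: /m/ before /k/ (velar) → [ŋ]
Rule 1: /n/ before /tʃ/ (palatal) → [ɲ]
After rule 1: muɲtʃa#ŋkiɲtʃo
Rule 2: no segment meets the rule's conditions; no change.

[muɲtʃa#ŋkiɲtʃo]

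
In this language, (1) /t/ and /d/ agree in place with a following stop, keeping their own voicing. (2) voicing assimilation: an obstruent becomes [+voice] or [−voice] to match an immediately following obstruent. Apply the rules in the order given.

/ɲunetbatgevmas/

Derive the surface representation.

[ɲunebbaggevmas]

Rule 1: /t/ before /b/ (labial) → [p]
Rule 1: /t/ before /g/ (velar) → [k]
After rule 1: ɲunepbakgevmas
Rule 2: /p/ before /b/ (voiced) → [b]
Rule 2: /k/ before /g/ (voiced) → [g]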